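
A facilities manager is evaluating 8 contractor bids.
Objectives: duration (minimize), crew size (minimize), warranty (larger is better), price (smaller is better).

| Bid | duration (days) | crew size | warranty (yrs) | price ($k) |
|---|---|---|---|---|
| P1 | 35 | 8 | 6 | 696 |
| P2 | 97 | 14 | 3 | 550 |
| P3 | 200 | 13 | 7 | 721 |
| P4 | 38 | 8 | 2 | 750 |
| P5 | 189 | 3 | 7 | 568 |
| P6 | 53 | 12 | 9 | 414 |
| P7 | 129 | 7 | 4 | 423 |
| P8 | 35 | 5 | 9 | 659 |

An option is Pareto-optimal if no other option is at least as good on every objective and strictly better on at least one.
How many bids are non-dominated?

P1: dominated by P8 (duration 35≤35, crew size 5≤8, warranty 9≥6, price 659≤696).
P2: dominated by P6 (duration 53≤97, crew size 12≤14, warranty 9≥3, price 414≤550).
P3: dominated by P5 (duration 189≤200, crew size 3≤13, warranty 7≥7, price 568≤721).
P4: dominated by P1 (duration 35≤38, crew size 8≤8, warranty 6≥2, price 696≤750).
P5: not dominated (best crew size).
P6: not dominated (best price).
P7: not dominated.
P8: not dominated.
Pareto-optimal: P5, P6, P7, P8 → 4.

4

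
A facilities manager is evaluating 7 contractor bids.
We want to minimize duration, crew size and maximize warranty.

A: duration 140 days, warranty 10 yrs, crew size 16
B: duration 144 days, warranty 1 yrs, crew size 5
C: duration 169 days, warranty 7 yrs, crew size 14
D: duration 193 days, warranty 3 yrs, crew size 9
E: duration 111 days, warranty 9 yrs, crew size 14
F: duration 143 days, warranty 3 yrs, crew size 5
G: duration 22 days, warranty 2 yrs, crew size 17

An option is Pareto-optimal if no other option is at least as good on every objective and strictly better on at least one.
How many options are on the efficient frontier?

4

A: not dominated (best warranty).
B: dominated by F (duration 143≤144, warranty 3≥1, crew size 5≤5).
C: dominated by E (duration 111≤169, warranty 9≥7, crew size 14≤14).
D: dominated by F (duration 143≤193, warranty 3≥3, crew size 5≤9).
E: not dominated.
F: not dominated.
G: not dominated (best duration).
Pareto-optimal: A, E, F, G → 4.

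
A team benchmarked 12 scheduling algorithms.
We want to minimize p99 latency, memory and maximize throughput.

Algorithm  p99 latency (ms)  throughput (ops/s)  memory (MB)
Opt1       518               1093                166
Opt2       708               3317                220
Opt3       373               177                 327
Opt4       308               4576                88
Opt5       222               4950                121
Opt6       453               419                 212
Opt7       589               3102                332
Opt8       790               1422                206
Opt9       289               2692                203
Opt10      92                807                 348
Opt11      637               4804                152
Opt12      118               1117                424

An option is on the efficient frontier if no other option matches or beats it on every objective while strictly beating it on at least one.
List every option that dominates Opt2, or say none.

Opt4: p99 latency 308≤708, throughput 4576≥3317, memory 88≤220 — dominates Opt2.
Opt5: p99 latency 222≤708, throughput 4950≥3317, memory 121≤220 — dominates Opt2.
Opt11: p99 latency 637≤708, throughput 4804≥3317, memory 152≤220 — dominates Opt2.
Others (Opt1, Opt3, Opt6, Opt7, Opt8, Opt9, Opt10, Opt12) are each worse than Opt2 on at least one objective.

Opt4, Opt5, Opt11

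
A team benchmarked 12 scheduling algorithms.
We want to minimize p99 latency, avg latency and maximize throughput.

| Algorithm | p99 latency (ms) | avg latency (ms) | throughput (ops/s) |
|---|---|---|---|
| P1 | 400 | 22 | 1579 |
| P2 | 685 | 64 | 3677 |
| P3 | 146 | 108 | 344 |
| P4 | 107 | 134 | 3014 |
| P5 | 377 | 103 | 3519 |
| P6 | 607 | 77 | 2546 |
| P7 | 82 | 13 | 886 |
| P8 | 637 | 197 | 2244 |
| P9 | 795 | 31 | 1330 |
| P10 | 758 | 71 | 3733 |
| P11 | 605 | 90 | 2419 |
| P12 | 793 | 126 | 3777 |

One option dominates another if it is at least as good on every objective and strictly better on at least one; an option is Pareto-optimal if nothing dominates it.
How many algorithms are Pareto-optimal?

P1: not dominated.
P2: not dominated.
P3: dominated by P7 (p99 latency 82≤146, avg latency 13≤108, throughput 886≥344).
P4: not dominated.
P5: not dominated.
P6: not dominated.
P7: not dominated (best p99 latency).
P8: dominated by P4 (p99 latency 107≤637, avg latency 134≤197, throughput 3014≥2244).
P9: dominated by P1 (p99 latency 400≤795, avg latency 22≤31, throughput 1579≥1330).
P10: not dominated.
P11: not dominated.
P12: not dominated (best throughput).
Pareto-optimal: P1, P2, P4, P5, P6, P7, P10, P11, P12 → 9.

9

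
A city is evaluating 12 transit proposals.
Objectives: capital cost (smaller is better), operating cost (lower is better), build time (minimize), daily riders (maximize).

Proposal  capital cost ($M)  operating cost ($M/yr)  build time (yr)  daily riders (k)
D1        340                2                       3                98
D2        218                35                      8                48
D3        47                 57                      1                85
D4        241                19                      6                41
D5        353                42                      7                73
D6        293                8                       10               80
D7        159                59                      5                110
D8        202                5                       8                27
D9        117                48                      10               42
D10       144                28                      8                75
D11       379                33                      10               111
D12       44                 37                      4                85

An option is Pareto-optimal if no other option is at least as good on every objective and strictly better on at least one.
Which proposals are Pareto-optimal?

D1: not dominated (best operating cost).
D2: dominated by D10 (capital cost 144≤218, operating cost 28≤35, build time 8≤8, daily riders 75≥48).
D3: not dominated (best build time).
D4: not dominated.
D5: dominated by D1 (capital cost 340≤353, operating cost 2≤42, build time 3≤7, daily riders 98≥73).
D6: not dominated.
D7: not dominated.
D8: not dominated.
D9: dominated by D12 (capital cost 44≤117, operating cost 37≤48, build time 4≤10, daily riders 85≥42).
D10: not dominated.
D11: not dominated (best daily riders).
D12: not dominated (best capital cost).

D1, D3, D4, D6, D7, D8, D10, D11, D12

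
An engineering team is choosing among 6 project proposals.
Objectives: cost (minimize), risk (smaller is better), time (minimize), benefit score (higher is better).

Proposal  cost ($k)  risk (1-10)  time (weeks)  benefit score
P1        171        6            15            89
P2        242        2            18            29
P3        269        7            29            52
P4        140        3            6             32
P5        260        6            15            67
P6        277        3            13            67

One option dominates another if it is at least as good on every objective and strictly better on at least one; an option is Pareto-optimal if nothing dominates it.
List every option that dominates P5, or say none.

P1: cost 171≤260, risk 6≤6, time 15≤15, benefit score 89≥67 — dominates P5.
Others (P2, P3, P4, P6) are each worse than P5 on at least one objective.

P1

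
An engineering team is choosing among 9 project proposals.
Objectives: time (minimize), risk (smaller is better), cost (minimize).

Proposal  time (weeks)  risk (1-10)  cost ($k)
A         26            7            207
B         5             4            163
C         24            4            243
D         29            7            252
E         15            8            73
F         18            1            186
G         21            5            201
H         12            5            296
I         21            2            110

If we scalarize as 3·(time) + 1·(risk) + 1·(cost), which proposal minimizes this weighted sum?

A: 3·26 + 1·7 + 1·207 = 292
B: 3·5 + 1·4 + 1·163 = 182
C: 3·24 + 1·4 + 1·243 = 319
D: 3·29 + 1·7 + 1·252 = 346
E: 3·15 + 1·8 + 1·73 = 126
F: 3·18 + 1·1 + 1·186 = 241
G: 3·21 + 1·5 + 1·201 = 269
H: 3·12 + 1·5 + 1·296 = 337
I: 3·21 + 1·2 + 1·110 = 175
Lowest: E at 126.

E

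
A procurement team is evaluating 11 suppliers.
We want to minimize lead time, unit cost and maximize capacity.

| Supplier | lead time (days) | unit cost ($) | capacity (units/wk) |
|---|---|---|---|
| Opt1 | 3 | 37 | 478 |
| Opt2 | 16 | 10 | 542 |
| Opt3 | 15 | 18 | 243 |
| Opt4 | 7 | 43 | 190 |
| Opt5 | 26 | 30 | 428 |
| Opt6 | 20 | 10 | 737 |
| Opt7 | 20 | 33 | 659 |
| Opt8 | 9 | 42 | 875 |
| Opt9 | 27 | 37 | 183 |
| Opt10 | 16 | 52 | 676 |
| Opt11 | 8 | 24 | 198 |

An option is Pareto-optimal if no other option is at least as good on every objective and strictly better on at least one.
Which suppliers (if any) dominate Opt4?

Opt1: lead time 3≤7, unit cost 37≤43, capacity 478≥190 — dominates Opt4.
Others (Opt2, Opt3, Opt5, Opt6, Opt7, Opt8, Opt9, Opt10, Opt11) are each worse than Opt4 on at least one objective.

Opt1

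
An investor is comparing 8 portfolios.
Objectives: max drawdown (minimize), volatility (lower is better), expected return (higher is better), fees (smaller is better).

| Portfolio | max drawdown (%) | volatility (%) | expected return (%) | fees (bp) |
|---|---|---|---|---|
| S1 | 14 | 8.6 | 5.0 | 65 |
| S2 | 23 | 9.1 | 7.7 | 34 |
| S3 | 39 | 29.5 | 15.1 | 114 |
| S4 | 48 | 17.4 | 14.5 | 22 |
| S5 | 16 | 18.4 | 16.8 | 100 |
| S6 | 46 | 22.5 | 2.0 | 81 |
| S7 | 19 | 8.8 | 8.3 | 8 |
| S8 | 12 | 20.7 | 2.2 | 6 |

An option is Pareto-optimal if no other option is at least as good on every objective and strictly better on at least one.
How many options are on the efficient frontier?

S1: not dominated (best volatility).
S2: dominated by S7 (max drawdown 19≤23, volatility 8.8≤9.1, expected return 8.3≥7.7, fees 8≤34).
S3: dominated by S5 (max drawdown 16≤39, volatility 18.4≤29.5, expected return 16.8≥15.1, fees 100≤114).
S4: not dominated.
S5: not dominated (best expected return).
S6: dominated by S1 (max drawdown 14≤46, volatility 8.6≤22.5, expected return 5.0≥2.0, fees 65≤81).
S7: not dominated.
S8: not dominated (best max drawdown).
Pareto-optimal: S1, S4, S5, S7, S8 → 5.

5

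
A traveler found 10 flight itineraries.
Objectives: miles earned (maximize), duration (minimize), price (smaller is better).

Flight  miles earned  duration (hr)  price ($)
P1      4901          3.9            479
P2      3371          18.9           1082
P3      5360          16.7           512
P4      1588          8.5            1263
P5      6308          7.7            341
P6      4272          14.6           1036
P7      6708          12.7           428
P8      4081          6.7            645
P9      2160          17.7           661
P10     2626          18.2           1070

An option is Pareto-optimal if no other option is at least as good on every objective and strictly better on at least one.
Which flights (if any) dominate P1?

none

P2: worse on miles earned (3371 vs 4901).
P3: worse on duration (16.7 vs 3.9).
P4: worse on miles earned (1588 vs 4901).
P5: worse on duration (7.7 vs 3.9).
P6: worse on miles earned (4272 vs 4901).
P7: worse on duration (12.7 vs 3.9).
P8: worse on miles earned (4081 vs 4901).
P9: worse on miles earned (2160 vs 4901).
P10: worse on miles earned (2626 vs 4901).
No option dominates P1.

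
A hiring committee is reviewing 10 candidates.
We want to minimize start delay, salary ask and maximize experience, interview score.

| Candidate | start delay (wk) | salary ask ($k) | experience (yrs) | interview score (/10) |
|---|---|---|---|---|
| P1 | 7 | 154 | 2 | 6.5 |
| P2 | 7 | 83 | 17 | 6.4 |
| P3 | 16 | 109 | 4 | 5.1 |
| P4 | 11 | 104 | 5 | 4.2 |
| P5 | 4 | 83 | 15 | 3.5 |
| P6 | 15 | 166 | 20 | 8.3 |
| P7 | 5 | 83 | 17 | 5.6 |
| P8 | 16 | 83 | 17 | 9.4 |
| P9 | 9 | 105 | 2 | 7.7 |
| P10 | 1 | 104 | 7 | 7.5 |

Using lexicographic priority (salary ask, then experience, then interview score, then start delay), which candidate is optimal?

First minimize salary ask: best is 83, kept {P2, P5, P7, P8}.
Then maximize experience: best is 17, kept {P2, P7, P8}.
Then maximize interview score: best is 9.4, kept {P8}.

P8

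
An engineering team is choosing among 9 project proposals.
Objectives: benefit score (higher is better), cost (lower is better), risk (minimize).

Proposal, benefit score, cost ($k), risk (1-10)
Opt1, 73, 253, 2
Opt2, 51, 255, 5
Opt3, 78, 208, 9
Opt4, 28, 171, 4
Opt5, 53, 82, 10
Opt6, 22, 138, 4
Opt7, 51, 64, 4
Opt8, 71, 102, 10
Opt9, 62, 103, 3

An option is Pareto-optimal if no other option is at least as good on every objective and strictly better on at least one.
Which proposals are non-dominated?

Opt1, Opt3, Opt5, Opt7, Opt8, Opt9

Opt1: not dominated (best risk).
Opt2: dominated by Opt1 (benefit score 73≥51, cost 253≤255, risk 2≤5).
Opt3: not dominated (best benefit score).
Opt4: dominated by Opt7 (benefit score 51≥28, cost 64≤171, risk 4≤4).
Opt5: not dominated.
Opt6: dominated by Opt7 (benefit score 51≥22, cost 64≤138, risk 4≤4).
Opt7: not dominated (best cost).
Opt8: not dominated.
Opt9: not dominated.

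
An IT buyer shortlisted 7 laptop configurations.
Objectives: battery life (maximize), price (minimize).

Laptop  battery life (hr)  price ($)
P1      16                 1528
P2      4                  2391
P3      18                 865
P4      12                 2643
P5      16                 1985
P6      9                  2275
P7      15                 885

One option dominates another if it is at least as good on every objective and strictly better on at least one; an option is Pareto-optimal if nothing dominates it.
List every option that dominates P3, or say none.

none

P1: worse on battery life (16 vs 18).
P2: worse on battery life (4 vs 18).
P4: worse on battery life (12 vs 18).
P5: worse on battery life (16 vs 18).
P6: worse on battery life (9 vs 18).
P7: worse on battery life (15 vs 18).
No option dominates P3.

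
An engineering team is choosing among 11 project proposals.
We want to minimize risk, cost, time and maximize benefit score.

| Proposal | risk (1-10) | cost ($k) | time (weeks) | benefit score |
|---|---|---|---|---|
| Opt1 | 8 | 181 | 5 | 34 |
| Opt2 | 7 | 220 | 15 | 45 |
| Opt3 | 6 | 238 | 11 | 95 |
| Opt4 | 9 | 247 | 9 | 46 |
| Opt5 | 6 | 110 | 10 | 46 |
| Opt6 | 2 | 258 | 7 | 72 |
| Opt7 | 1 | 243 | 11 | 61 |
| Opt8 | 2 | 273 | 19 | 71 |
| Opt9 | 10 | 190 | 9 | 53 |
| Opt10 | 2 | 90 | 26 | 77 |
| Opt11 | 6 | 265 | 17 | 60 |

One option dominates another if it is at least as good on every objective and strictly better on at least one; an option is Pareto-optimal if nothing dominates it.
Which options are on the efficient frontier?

Opt1, Opt3, Opt4, Opt5, Opt6, Opt7, Opt9, Opt10

Opt1: not dominated (best time).
Opt2: dominated by Opt5 (risk 6≤7, cost 110≤220, time 10≤15, benefit score 46≥45).
Opt3: not dominated (best benefit score).
Opt4: not dominated.
Opt5: not dominated.
Opt6: not dominated.
Opt7: not dominated (best risk).
Opt8: dominated by Opt6 (risk 2≤2, cost 258≤273, time 7≤19, benefit score 72≥71).
Opt9: not dominated.
Opt10: not dominated (best cost).
Opt11: dominated by Opt3 (risk 6≤6, cost 238≤265, time 11≤17, benefit score 95≥60).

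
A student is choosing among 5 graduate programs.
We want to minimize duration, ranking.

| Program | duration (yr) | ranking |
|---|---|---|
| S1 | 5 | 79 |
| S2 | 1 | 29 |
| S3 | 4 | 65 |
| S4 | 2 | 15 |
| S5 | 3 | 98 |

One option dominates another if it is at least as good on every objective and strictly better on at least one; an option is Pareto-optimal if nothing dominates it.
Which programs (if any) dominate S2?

none

S1: worse on duration (5 vs 1).
S3: worse on duration (4 vs 1).
S4: worse on duration (2 vs 1).
S5: worse on duration (3 vs 1).
No option dominates S2.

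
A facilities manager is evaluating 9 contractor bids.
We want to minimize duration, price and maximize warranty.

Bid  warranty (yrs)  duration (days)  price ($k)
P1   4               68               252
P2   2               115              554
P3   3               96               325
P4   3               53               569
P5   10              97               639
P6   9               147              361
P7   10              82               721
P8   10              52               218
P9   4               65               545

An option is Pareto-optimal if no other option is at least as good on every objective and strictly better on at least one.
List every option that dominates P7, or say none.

P8: warranty 10≥10, duration 52≤82, price 218≤721 — dominates P7.
Others (P1, P2, P3, P4, P5, P6, P9) are each worse than P7 on at least one objective.

P8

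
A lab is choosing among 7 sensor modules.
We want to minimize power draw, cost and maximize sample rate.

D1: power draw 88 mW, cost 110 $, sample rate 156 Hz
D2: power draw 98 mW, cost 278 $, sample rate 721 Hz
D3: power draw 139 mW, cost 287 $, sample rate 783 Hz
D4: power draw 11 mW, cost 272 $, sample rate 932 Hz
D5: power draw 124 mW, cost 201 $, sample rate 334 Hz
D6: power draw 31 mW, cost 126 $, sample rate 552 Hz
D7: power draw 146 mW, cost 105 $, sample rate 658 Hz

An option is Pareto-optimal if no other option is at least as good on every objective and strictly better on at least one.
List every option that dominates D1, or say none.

D2: worse on power draw (98 vs 88).
D3: worse on power draw (139 vs 88).
D4: worse on cost (272 vs 110).
D5: worse on power draw (124 vs 88).
D6: worse on cost (126 vs 110).
D7: worse on power draw (146 vs 88).
No option dominates D1.

none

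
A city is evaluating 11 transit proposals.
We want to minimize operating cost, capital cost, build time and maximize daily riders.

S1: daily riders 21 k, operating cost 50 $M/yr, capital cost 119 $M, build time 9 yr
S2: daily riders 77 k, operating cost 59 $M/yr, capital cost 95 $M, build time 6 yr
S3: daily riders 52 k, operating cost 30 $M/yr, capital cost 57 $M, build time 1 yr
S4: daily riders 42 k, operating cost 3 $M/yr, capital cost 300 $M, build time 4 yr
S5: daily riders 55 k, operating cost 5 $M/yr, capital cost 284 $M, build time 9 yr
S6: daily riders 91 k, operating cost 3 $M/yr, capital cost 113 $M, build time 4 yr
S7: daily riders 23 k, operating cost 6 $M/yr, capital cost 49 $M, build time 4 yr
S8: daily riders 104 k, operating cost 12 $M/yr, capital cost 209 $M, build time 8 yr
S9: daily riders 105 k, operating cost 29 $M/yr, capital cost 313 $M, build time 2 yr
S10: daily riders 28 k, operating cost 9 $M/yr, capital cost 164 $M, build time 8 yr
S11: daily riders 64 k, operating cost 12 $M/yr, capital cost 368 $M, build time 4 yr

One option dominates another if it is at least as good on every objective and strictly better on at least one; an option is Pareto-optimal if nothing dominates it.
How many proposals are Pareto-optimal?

S1: dominated by S3 (daily riders 52≥21, operating cost 30≤50, capital cost 57≤119, build time 1≤9).
S2: not dominated.
S3: not dominated (best build time).
S4: dominated by S6 (daily riders 91≥42, operating cost 3≤3, capital cost 113≤300, build time 4≤4).
S5: dominated by S6 (daily riders 91≥55, operating cost 3≤5, capital cost 113≤284, build time 4≤9).
S6: not dominated.
S7: not dominated (best capital cost).
S8: not dominated.
S9: not dominated (best daily riders).
S10: dominated by S6 (daily riders 91≥28, operating cost 3≤9, capital cost 113≤164, build time 4≤8).
S11: dominated by S6 (daily riders 91≥64, operating cost 3≤12, capital cost 113≤368, build time 4≤4).
Pareto-optimal: S2, S3, S6, S7, S8, S9 → 6.

6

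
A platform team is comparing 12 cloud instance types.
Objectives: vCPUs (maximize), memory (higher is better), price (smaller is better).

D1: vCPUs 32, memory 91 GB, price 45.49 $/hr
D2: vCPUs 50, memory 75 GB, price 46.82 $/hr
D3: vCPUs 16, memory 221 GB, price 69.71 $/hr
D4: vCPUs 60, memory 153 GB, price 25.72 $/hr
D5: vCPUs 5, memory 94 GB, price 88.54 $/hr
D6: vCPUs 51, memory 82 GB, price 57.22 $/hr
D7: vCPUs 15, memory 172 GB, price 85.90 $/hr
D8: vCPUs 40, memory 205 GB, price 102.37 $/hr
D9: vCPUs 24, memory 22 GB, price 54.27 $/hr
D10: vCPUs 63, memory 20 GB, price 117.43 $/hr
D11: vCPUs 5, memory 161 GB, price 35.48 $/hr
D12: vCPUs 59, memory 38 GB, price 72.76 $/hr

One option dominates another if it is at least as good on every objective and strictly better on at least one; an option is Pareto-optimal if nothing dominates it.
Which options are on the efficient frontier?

D3, D4, D8, D10, D11

D1: dominated by D4 (vCPUs 60≥32, memory 153≥91, price 25.72≤45.49).
D2: dominated by D4 (vCPUs 60≥50, memory 153≥75, price 25.72≤46.82).
D3: not dominated (best memory).
D4: not dominated (best price).
D5: dominated by D3 (vCPUs 16≥5, memory 221≥94, price 69.71≤88.54).
D6: dominated by D4 (vCPUs 60≥51, memory 153≥82, price 25.72≤57.22).
D7: dominated by D3 (vCPUs 16≥15, memory 221≥172, price 69.71≤85.90).
D8: not dominated.
D9: dominated by D1 (vCPUs 32≥24, memory 91≥22, price 45.49≤54.27).
D10: not dominated (best vCPUs).
D11: not dominated.
D12: dominated by D4 (vCPUs 60≥59, memory 153≥38, price 25.72≤72.76).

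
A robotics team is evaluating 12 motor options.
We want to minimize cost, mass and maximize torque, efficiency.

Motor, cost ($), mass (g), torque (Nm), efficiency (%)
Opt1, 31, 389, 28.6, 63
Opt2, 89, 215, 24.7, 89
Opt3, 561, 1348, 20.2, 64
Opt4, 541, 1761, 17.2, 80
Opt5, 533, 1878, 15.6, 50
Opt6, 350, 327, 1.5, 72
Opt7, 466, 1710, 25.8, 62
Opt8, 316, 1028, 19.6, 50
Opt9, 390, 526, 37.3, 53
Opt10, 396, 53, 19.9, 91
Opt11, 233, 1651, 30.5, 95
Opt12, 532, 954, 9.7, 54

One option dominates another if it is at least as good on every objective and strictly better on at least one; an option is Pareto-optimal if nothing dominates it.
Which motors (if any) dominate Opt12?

Opt1, Opt2, Opt10

Opt1: cost 31≤532, mass 389≤954, torque 28.6≥9.7, efficiency 63≥54 — dominates Opt12.
Opt2: cost 89≤532, mass 215≤954, torque 24.7≥9.7, efficiency 89≥54 — dominates Opt12.
Opt10: cost 396≤532, mass 53≤954, torque 19.9≥9.7, efficiency 91≥54 — dominates Opt12.
Others (Opt3, Opt4, Opt5, Opt6, Opt7, Opt8, Opt9, Opt11) are each worse than Opt12 on at least one objective.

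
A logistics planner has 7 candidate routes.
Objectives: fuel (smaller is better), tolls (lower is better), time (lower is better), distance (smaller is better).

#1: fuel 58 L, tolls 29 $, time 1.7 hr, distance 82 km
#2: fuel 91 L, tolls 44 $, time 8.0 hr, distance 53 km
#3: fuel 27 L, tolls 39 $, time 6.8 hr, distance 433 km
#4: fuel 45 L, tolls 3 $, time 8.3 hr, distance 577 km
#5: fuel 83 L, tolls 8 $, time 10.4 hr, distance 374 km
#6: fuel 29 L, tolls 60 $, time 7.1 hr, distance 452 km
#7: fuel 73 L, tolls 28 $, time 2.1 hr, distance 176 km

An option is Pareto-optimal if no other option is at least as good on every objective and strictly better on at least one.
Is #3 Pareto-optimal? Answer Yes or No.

#1: worse on fuel (58 vs 27).
#2: worse on fuel (91 vs 27).
#4: worse on fuel (45 vs 27).
#5: worse on fuel (83 vs 27).
#6: worse on fuel (29 vs 27).
#7: worse on fuel (73 vs 27).
No option is at least as good as #3 on every objective and strictly better on one.

Yes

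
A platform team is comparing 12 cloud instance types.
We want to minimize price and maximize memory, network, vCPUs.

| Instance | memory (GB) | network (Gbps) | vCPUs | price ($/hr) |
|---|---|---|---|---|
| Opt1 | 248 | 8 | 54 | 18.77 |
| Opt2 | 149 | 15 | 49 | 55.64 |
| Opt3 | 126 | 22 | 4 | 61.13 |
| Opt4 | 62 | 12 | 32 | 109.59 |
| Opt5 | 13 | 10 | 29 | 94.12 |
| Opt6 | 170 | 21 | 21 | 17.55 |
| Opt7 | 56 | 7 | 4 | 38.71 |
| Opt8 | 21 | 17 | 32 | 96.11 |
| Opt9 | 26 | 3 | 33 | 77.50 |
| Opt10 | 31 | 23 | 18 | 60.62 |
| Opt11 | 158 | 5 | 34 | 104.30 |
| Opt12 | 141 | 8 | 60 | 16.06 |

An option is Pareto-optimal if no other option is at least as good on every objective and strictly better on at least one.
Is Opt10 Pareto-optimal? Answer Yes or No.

Yes

Opt1: worse on network (8 vs 23).
Opt2: worse on network (15 vs 23).
Opt3: worse on network (22 vs 23).
Opt4: worse on network (12 vs 23).
Opt5: worse on memory (13 vs 31).
Opt6: worse on network (21 vs 23).
Opt7: worse on network (7 vs 23).
Opt8: worse on memory (21 vs 31).
Opt9: worse on memory (26 vs 31).
Opt11: worse on network (5 vs 23).
Opt12: worse on network (8 vs 23).
No option is at least as good as Opt10 on every objective and strictly better on one.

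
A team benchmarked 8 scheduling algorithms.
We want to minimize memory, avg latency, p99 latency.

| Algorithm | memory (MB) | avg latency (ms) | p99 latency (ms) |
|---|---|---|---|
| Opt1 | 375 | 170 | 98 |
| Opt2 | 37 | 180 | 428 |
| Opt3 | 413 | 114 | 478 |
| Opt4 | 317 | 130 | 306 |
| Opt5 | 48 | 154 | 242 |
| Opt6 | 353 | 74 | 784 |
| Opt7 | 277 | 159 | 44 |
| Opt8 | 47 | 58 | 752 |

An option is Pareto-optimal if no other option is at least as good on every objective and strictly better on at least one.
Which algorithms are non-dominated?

Opt1: dominated by Opt7 (memory 277≤375, avg latency 159≤170, p99 latency 44≤98).
Opt2: not dominated (best memory).
Opt3: not dominated.
Opt4: not dominated.
Opt5: not dominated.
Opt6: dominated by Opt8 (memory 47≤353, avg latency 58≤74, p99 latency 752≤784).
Opt7: not dominated (best p99 latency).
Opt8: not dominated (best avg latency).

Opt2, Opt3, Opt4, Opt5, Opt7, Opt8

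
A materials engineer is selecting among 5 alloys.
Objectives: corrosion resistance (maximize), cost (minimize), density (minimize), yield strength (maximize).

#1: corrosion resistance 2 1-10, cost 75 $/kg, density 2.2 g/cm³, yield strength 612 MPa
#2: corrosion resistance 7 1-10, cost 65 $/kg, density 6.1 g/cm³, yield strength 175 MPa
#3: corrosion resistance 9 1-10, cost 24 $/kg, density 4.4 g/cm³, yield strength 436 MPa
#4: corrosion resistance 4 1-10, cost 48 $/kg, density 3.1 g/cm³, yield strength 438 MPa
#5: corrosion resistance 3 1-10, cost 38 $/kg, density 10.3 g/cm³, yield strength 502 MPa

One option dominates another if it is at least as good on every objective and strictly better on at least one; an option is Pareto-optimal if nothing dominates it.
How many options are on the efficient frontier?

4

#1: not dominated (best density).
#2: dominated by #3 (corrosion resistance 9≥7, cost 24≤65, density 4.4≤6.1, yield strength 436≥175).
#3: not dominated (best corrosion resistance).
#4: not dominated.
#5: not dominated.
Pareto-optimal: #1, #3, #4, #5 → 4.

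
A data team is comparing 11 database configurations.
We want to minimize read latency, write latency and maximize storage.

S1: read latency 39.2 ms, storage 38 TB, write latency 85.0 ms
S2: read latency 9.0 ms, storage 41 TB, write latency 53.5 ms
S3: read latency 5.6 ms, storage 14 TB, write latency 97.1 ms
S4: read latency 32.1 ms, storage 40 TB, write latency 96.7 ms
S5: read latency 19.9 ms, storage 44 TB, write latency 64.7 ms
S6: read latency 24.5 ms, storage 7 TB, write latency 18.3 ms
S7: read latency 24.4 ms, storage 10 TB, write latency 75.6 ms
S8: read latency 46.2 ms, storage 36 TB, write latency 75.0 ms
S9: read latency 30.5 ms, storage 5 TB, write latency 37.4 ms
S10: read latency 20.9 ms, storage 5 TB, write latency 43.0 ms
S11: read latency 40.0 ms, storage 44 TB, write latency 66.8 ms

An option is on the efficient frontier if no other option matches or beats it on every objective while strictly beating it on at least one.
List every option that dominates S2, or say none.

none

S1: worse on read latency (39.2 vs 9.0).
S3: worse on storage (14 vs 41).
S4: worse on read latency (32.1 vs 9.0).
S5: worse on read latency (19.9 vs 9.0).
S6: worse on read latency (24.5 vs 9.0).
S7: worse on read latency (24.4 vs 9.0).
S8: worse on read latency (46.2 vs 9.0).
S9: worse on read latency (30.5 vs 9.0).
S10: worse on read latency (20.9 vs 9.0).
S11: worse on read latency (40.0 vs 9.0).
No option dominates S2.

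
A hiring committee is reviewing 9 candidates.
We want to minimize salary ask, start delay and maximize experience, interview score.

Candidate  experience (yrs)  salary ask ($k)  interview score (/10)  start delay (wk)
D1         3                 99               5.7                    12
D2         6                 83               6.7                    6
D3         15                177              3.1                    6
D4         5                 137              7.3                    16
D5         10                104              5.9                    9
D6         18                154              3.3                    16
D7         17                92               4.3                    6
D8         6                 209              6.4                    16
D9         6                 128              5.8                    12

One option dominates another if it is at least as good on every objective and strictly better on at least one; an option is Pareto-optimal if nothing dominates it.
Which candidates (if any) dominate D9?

D2, D5

D2: experience 6≥6, salary ask 83≤128, interview score 6.7≥5.8, start delay 6≤12 — dominates D9.
D5: experience 10≥6, salary ask 104≤128, interview score 5.9≥5.8, start delay 9≤12 — dominates D9.
Others (D1, D3, D4, D6, D7, D8) are each worse than D9 on at least one objective.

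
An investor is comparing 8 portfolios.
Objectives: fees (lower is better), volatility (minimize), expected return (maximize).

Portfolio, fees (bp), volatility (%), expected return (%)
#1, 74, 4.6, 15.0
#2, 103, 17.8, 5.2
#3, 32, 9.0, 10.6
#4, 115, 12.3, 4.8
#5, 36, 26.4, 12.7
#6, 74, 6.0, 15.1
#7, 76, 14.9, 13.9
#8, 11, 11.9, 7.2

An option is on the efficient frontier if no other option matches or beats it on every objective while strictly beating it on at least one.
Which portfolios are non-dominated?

#1, #3, #5, #6, #8

#1: not dominated (best volatility).
#2: dominated by #1 (fees 74≤103, volatility 4.6≤17.8, expected return 15.0≥5.2).
#3: not dominated.
#4: dominated by #1 (fees 74≤115, volatility 4.6≤12.3, expected return 15.0≥4.8).
#5: not dominated.
#6: not dominated (best expected return).
#7: dominated by #1 (fees 74≤76, volatility 4.6≤14.9, expected return 15.0≥13.9).
#8: not dominated (best fees).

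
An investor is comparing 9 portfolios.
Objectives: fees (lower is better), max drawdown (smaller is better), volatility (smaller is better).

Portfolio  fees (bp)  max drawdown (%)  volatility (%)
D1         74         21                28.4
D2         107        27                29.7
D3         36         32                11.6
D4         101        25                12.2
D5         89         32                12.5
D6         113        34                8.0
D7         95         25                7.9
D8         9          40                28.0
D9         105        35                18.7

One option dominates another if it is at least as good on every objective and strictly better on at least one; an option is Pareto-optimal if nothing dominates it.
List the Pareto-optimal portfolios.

D1: not dominated (best max drawdown).
D2: dominated by D1 (fees 74≤107, max drawdown 21≤27, volatility 28.4≤29.7).
D3: not dominated.
D4: dominated by D7 (fees 95≤101, max drawdown 25≤25, volatility 7.9≤12.2).
D5: dominated by D3 (fees 36≤89, max drawdown 32≤32, volatility 11.6≤12.5).
D6: dominated by D7 (fees 95≤113, max drawdown 25≤34, volatility 7.9≤8.0).
D7: not dominated (best volatility).
D8: not dominated (best fees).
D9: dominated by D3 (fees 36≤105, max drawdown 32≤35, volatility 11.6≤18.7).

D1, D3, D7, D8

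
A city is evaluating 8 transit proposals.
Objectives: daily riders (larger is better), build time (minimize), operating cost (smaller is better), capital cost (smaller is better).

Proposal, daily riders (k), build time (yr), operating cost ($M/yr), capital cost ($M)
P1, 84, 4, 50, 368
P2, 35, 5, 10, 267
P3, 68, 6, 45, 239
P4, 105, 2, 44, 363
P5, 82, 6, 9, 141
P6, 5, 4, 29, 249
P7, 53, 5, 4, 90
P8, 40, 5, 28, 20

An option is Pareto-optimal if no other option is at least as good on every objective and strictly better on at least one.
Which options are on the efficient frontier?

P4, P5, P6, P7, P8

P1: dominated by P4 (daily riders 105≥84, build time 2≤4, operating cost 44≤50, capital cost 363≤368).
P2: dominated by P7 (daily riders 53≥35, build time 5≤5, operating cost 4≤10, capital cost 90≤267).
P3: dominated by P5 (daily riders 82≥68, build time 6≤6, operating cost 9≤45, capital cost 141≤239).
P4: not dominated (best daily riders).
P5: not dominated.
P6: not dominated.
P7: not dominated (best operating cost).
P8: not dominated (best capital cost).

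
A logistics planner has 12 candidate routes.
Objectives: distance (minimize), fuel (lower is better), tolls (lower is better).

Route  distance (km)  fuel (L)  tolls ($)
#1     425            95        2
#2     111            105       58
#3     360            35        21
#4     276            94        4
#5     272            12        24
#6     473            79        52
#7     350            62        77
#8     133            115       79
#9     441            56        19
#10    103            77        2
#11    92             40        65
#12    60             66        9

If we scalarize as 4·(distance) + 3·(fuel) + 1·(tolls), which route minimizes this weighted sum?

#12

#1: 4·425 + 3·95 + 1·2 = 1987
#2: 4·111 + 3·105 + 1·58 = 817
#3: 4·360 + 3·35 + 1·21 = 1566
#4: 4·276 + 3·94 + 1·4 = 1390
#5: 4·272 + 3·12 + 1·24 = 1148
#6: 4·473 + 3·79 + 1·52 = 2181
#7: 4·350 + 3·62 + 1·77 = 1663
#8: 4·133 + 3·115 + 1·79 = 956
#9: 4·441 + 3·56 + 1·19 = 1951
#10: 4·103 + 3·77 + 1·2 = 645
#11: 4·92 + 3·40 + 1·65 = 553
#12: 4·60 + 3·66 + 1·9 = 447
Lowest: #12 at 447.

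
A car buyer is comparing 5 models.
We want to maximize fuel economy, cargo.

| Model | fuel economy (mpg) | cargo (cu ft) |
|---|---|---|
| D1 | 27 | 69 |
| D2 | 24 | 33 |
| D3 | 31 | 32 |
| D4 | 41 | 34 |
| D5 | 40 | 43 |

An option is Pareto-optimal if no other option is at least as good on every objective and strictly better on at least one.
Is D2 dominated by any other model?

Yes

D1 vs D2: fuel economy 27≥24, cargo 69≥33 — D1 is at least as good on every objective and strictly better on at least one, so D1 dominates D2.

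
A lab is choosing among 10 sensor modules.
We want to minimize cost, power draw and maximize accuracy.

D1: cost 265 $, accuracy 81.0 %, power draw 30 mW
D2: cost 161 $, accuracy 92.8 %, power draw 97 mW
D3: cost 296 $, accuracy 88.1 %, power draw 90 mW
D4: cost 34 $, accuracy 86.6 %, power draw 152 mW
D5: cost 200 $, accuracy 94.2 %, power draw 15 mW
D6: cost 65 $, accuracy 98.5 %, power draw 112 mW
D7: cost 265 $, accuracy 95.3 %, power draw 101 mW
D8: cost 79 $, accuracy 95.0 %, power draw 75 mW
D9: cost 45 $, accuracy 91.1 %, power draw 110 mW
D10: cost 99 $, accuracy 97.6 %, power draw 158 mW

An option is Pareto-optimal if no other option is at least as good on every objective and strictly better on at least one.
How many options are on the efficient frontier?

6

D1: dominated by D5 (cost 200≤265, accuracy 94.2≥81.0, power draw 15≤30).
D2: dominated by D8 (cost 79≤161, accuracy 95.0≥92.8, power draw 75≤97).
D3: dominated by D5 (cost 200≤296, accuracy 94.2≥88.1, power draw 15≤90).
D4: not dominated (best cost).
D5: not dominated (best power draw).
D6: not dominated (best accuracy).
D7: not dominated.
D8: not dominated.
D9: not dominated.
D10: dominated by D6 (cost 65≤99, accuracy 98.5≥97.6, power draw 112≤158).
Pareto-optimal: D4, D5, D6, D7, D8, D9 → 6.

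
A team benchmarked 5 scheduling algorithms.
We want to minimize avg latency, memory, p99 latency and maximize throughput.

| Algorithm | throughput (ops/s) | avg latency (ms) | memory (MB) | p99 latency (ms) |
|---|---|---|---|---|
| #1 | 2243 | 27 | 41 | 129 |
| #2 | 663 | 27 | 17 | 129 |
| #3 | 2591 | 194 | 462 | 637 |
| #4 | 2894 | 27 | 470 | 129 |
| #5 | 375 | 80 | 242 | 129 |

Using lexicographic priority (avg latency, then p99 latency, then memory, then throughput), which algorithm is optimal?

First minimize avg latency: best is 27, kept {#1, #2, #4}.
Then minimize p99 latency: best is 129, kept {#1, #2, #4}.
Then minimize memory: best is 17, kept {#2}.

#2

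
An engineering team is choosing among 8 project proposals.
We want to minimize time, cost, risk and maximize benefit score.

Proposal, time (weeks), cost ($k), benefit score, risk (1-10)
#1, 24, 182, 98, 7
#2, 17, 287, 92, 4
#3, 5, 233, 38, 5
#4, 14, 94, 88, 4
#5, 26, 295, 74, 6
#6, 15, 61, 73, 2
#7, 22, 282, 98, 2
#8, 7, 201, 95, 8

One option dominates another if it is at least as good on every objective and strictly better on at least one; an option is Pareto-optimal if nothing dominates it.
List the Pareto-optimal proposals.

#1: not dominated.
#2: not dominated.
#3: not dominated (best time).
#4: not dominated.
#5: dominated by #2 (time 17≤26, cost 287≤295, benefit score 92≥74, risk 4≤6).
#6: not dominated (best cost).
#7: not dominated.
#8: not dominated.

#1, #2, #3, #4, #6, #7, #8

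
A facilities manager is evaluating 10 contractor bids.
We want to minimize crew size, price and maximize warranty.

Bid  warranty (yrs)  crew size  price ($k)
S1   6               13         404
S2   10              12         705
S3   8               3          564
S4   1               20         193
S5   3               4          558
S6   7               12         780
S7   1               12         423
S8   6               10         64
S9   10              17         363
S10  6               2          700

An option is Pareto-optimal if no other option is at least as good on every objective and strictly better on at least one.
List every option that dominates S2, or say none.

none

S1: worse on warranty (6 vs 10).
S3: worse on warranty (8 vs 10).
S4: worse on warranty (1 vs 10).
S5: worse on warranty (3 vs 10).
S6: worse on warranty (7 vs 10).
S7: worse on warranty (1 vs 10).
S8: worse on warranty (6 vs 10).
S9: worse on crew size (17 vs 12).
S10: worse on warranty (6 vs 10).
No option dominates S2.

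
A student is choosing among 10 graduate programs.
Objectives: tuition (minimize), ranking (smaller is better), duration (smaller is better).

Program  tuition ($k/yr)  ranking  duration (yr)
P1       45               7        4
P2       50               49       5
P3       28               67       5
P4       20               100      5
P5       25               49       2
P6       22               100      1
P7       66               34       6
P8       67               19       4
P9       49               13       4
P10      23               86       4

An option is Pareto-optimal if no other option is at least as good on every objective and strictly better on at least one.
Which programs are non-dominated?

P1, P4, P5, P6, P10

P1: not dominated (best ranking).
P2: dominated by P1 (tuition 45≤50, ranking 7≤49, duration 4≤5).
P3: dominated by P5 (tuition 25≤28, ranking 49≤67, duration 2≤5).
P4: not dominated (best tuition).
P5: not dominated.
P6: not dominated (best duration).
P7: dominated by P1 (tuition 45≤66, ranking 7≤34, duration 4≤6).
P8: dominated by P1 (tuition 45≤67, ranking 7≤19, duration 4≤4).
P9: dominated by P1 (tuition 45≤49, ranking 7≤13, duration 4≤4).
P10: not dominated.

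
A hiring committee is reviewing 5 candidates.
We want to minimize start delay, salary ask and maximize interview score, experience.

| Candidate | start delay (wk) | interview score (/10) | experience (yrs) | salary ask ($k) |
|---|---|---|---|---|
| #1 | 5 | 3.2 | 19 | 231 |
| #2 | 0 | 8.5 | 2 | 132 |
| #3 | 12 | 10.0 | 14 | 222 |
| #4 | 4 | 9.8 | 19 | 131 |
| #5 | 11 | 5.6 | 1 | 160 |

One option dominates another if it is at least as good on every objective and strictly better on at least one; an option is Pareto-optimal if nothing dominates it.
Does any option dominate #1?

Yes

#4 vs #1: start delay 4≤5, interview score 9.8≥3.2, experience 19≥19, salary ask 131≤231 — #4 is at least as good on every objective and strictly better on at least one, so #4 dominates #1.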